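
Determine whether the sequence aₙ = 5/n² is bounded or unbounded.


a₁ = 5, a₂ = 5/4, a₃ = 5/9, ...
0 < aₙ ≤ 5 for all n ≥ 1
The sequence IS bounded

Bounded (0 < aₙ ≤ 5)


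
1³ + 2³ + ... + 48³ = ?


n(n+1)/2 = 48×49/2 = 1176
Σk³ = 1176² = 1382976

Σk³ = 1382976


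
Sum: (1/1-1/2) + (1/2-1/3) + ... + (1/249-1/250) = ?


Telescoping: adjacent terms cancel.
= 1/1 - 1/250
= 1 - 1/250 = 249/250

Sum = 249/250


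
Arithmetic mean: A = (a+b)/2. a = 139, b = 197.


AM = (139 + 197)/2 = 336/2 = 168

AM = 168


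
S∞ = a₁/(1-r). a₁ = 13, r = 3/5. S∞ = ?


S∞ = a₁/(1-r) = 13/(1 - 3/5)
= 13/(2/5)
= 65/2

S∞ = 65/2


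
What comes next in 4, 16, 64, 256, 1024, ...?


Pattern: geometric (r=4)
Terms: 4, 16, 64, 256, 1024
Next term = 4096

Next term = 4096


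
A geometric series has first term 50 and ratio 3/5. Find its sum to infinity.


S∞ = a₁/(1-r) = 50/(1 - 3/5)
= 50/(2/5)
= 125

S∞ = 125


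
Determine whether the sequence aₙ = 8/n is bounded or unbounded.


a₁ = 8, a₂ = 8/2, a₃ = 8/3, ...
0 < aₙ ≤ 8 for all n ≥ 1
Lower bound: 0, Upper bound: 8
The sequence IS bounded

Bounded (0 < aₙ ≤ 8)


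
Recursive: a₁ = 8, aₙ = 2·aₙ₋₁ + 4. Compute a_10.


Computing step by step:
a_1 = 8
a_2 = 20
a_3 = 44
a_4 = 92
a_5 = 188
a_6 = 380
a_7 = 764
a_8 = 1532
a_9 = 3068
a_10 = 6140


a_10 = 6140


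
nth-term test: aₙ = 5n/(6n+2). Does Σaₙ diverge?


lim(n→∞) 5n/(6n+2) = 5/6 = 5/6  (divide numerator and denominator by n)
lim aₙ = 5/6 ≠ 0 → series DIVERGES

Diverges (lim aₙ = 5/6 ≠ 0)


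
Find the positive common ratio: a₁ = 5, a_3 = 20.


r^(n-1) = aₙ/a₁
r^2 = 20/5 = 4
r = 4^(1/2)
= ±2; taking r > 0 gives r = 2

r = 2


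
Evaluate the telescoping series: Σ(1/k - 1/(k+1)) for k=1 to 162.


Telescoping: adjacent terms cancel.
= 1/1 - 1/163
= 1 - 1/163 = 162/163

Sum = 162/163


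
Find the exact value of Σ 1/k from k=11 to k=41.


Σₖ₌11^41 1/k = 1/11 + 1/12 + 1/13 + ... + 1/41
= 3908844674285039/2844937529085600
≈ 1.374

Sum = 3908844674285039/2844937529085600 ≈ 1.374


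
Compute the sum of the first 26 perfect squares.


n = 26
n(n+1)(2n+1)/6 = 26×27×53/6
= 37206/6 = 6201

Σk² = 6201


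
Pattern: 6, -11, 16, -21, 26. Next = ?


Pattern: alternating sign, magnitude arithmetic (d=5)
Terms: 6, -11, 16, -21, 26
Next term = -31

Next term = -31


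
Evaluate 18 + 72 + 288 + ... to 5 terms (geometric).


Sₙ = 18×(4^5 - 1)/(4 - 1)
= 18×(1024 - 1)/3
= 18×1023/3
= 6138

S_5 = 6138


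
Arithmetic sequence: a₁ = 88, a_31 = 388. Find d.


d = (aₙ - a₁)/(n-1)
= (388 - 88)/(31-1)
= 300/30 = 10

d = 10


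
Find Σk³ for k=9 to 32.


Σₖ₌9^32 k³ = [32·33/2]² − [8·9/2]²
= 278784 − 1296 = 277488

Σk³ = 277488


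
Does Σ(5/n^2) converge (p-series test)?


p-series test: Σ c/n^p converges if p > 1, diverges if p ≤ 1 (constant c > 0 doesn't affect convergence).
p = 2
2 > 1 → CONVERGES

Converges (p = 2 > 1)


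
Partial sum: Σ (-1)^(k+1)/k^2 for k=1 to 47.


S = 1 - 1/4 + 1/9 - 1/16 + 1/25 - 1/36 + 1/49 - 1/64 ± ...
= 0.8227
(Full series converges to +π²/12 ≈ +0.8225)

S_47 = 0.8227


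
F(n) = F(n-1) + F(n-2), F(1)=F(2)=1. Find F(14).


Fibonacci sequence: 1, 1, 2, 3, 5, 8, 13, 21, 34, 55, 89, ...
F(14) = 377

F(14) = 377


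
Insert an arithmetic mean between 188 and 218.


AM = (188 + 218)/2 = 406/2 = 203

AM = 203


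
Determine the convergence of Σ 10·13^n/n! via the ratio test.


aₙ = 10·13^n/n!
a_{n+1}/aₙ = 13^(n+1)/(n+1)! × n!/13^n  (constant 10 cancels)
= 13/(n+1)
L = lim(n→∞) 13/(n+1) = 0
L < 1 → series CONVERGES

Converges (ratio test: L = 0 < 1)


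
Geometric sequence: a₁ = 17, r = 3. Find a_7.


aₙ = a₁·r^(n-1)
= 17×3^6
= 17×729
= 12393

a_7 = 12393


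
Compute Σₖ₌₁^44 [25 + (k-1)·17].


aₙ = 25 + (44-1)×17 = 756
Sₙ = n(a₁+aₙ)/2 = 44×(25+756)/2
= 44×781/2 = 17182

S_44 = 17182


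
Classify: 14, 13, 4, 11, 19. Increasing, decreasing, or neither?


Differences: -1, -9, 7, 8
Difference at position 3 is +7 (> 0) but position 1 is -1 (< 0) — sequence both rises and falls
→ NOT monotonic

Not monotonic


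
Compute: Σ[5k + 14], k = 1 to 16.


Σ(5k+14) = 5·Σk + 14·n
= 5·136 + 14·16
= 680 + 224 = 904

Σ = 904


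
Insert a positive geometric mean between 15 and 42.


GM = √(15×42) = √630 = 25.0998

GM = 25.0998


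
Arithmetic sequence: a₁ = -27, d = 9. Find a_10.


aₙ = a₁ + (n-1)d
= -27 + (10-1)×9
= -27 + 81
= 54

a_10 = 54


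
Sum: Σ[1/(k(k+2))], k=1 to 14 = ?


1/(k(k+2)) = (1/2)·(1/k - 1/(k+2)) (partial fractions)
Telescoping: Σ = (1/2)·(1 + 1/2 - 1/15 - 1/16) = 329/480

Sum = 329/480


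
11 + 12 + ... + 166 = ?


Σₖ₌11^166 k = Σₖ₌₁^166 k − Σₖ₌₁^10 k
= 166·167/2 − 10·11/2
= 13861 − 55 = 13806

Σk = 13806


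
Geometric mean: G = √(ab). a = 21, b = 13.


GM = √(21×13) = √273 = 16.5227

GM = 16.5227


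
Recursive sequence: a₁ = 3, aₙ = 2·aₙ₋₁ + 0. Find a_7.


Computing step by step:
a_1 = 3
a_2 = 6
a_3 = 12
a_4 = 24
a_5 = 48
a_6 = 96
a_7 = 192


a_7 = 192


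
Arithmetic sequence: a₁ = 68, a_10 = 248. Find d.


d = (aₙ - a₁)/(n-1)
= (248 - 68)/(10-1)
= 180/9 = 20

d = 20


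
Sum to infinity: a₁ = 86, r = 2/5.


S∞ = a₁/(1-r) = 86/(1 - 2/5)
= 86/(3/5)
= 430/3

S∞ = 430/3


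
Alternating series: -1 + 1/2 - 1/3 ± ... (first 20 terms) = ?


S = -1 + 1/2 - 1/3 + 1/4 - 1/5 + 1/6 - 1/7 + 1/8 ± ...
= -0.6688
(Full series converges to -ln(2) ≈ -0.6931)

S_20 = -0.6688


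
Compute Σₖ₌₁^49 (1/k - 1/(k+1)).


Telescoping: adjacent terms cancel.
= 1/1 - 1/50
= 1 - 1/50 = 49/50

Sum = 49/50


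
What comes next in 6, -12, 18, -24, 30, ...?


Pattern: alternating sign, magnitude arithmetic (d=6)
Terms: 6, -12, 18, -24, 30
Next term = -36

Next term = -36


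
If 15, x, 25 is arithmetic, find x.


AM = (15 + 25)/2 = 40/2 = 20

AM = 20


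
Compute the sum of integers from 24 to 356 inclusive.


Σₖ₌24^356 k = Σₖ₌₁^356 k − Σₖ₌₁^23 k
= 356·357/2 − 23·24/2
= 63546 − 276 = 63270

Σk = 63270


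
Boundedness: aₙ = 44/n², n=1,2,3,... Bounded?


a₁ = 44, a₂ = 44/4, a₃ = 44/9, ...
0 < aₙ ≤ 44 for all n ≥ 1
The sequence IS bounded

Bounded (0 < aₙ ≤ 44)


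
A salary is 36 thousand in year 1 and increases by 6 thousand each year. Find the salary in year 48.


aₙ = a₁ + (n-1)d
= 36 + (48-1)×6
= 36 + 282
= 318

a_48 = 318


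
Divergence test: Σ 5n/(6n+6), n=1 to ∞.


lim(n→∞) 5n/(6n+6) = 5/6 = 5/6  (divide numerator and denominator by n)
lim aₙ = 5/6 ≠ 0 → series DIVERGES

Diverges (lim aₙ = 5/6 ≠ 0)


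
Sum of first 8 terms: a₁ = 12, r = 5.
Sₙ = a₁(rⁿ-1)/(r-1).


Sₙ = 12×(5^8 - 1)/(5 - 1)
= 12×(390625 - 1)/4
= 12×390624/4
= 1171872

S_8 = 1171872


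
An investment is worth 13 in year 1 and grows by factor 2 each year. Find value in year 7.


aₙ = a₁·r^(n-1)
= 13×2^6
= 13×64
= 832

a_7 = 832


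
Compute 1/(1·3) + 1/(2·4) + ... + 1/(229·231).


1/(k(k+2)) = (1/2)·(1/k - 1/(k+2)) (partial fractions)
Telescoping: Σ = (1/2)·(1 + 1/2 - 1/230 - 1/231) = 39617/53130

Sum = 39617/53130


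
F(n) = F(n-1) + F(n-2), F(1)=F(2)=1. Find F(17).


Fibonacci sequence: 1, 1, 2, 3, 5, 8, 13, 21, 34, 55, 89, ...
F(17) = 1597

F(17) = 1597


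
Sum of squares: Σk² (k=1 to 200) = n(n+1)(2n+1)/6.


n = 200
n(n+1)(2n+1)/6 = 200×201×401/6
= 16120200/6 = 2686700

Σk² = 2686700


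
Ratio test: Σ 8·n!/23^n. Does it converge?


aₙ = 8·n!/23^n
a_{n+1}/aₙ = (n+1)!/23^(n+1) × 23^n/n!  (constant 8 cancels)
= (n+1)/23
L = lim(n→∞) (n+1)/23 = ∞
L > 1 → series DIVERGES

Diverges (ratio test: L = ∞ > 1)


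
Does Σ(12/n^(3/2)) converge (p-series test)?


p-series test: Σ c/n^p converges if p > 1, diverges if p ≤ 1 (constant c > 0 doesn't affect convergence).
p = 3/2
3/2 > 1 → CONVERGES

Converges (p = 3/2 > 1)


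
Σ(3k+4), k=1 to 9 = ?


Σ(3k+4) = 3·Σk + 4·n
= 3·45 + 4·9
= 135 + 36 = 171

Σ = 171


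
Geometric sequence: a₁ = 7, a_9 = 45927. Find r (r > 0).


r^(n-1) = aₙ/a₁
r^8 = 45927/7 = 6561
r = 6561^(1/8)
= ±3; taking r > 0 gives r = 3

r = 3


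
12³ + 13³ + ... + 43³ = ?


Σₖ₌12^43 k³ = [43·44/2]² − [11·12/2]²
= 894916 − 4356 = 890560

Σk³ = 890560


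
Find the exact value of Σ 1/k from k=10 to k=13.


Σₖ₌10^13 1/k = 1/10 + 1/11 + 1/12 + 1/13
= 3013/8580
≈ 0.3512

Sum = 3013/8580 ≈ 0.3512


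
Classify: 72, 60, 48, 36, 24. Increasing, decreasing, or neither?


Differences: -12, -12, -12, -12
All differences < 0 → strictly DECREASING

Monotonically decreasing


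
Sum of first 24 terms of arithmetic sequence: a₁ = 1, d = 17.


aₙ = 1 + (24-1)×17 = 392
Sₙ = n(a₁+aₙ)/2 = 24×(1+392)/2
= 24×393/2 = 4716

S_24 = 4716


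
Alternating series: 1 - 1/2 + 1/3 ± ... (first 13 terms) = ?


S = 1 - 1/2 + 1/3 - 1/4 + 1/5 - 1/6 + 1/7 - 1/8 ± ...
= 0.7301
(Full series converges to +ln(2) ≈ +0.6931)

S_13 = 0.7301


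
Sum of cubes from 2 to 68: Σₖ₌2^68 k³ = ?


Σₖ₌2^68 k³ = [68·69/2]² − [1·2/2]²
= 5503716 − 1 = 5503715

Σk³ = 5503715


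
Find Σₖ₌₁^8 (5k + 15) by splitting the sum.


Σ(5k+15) = 5·Σk + 15·n
= 5·36 + 15·8
= 180 + 120 = 300

Σ = 300


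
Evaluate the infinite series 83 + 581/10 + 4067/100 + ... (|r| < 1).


S∞ = a₁/(1-r) = 83/(1 - 7/10)
= 83/(3/10)
= 830/3

S∞ = 830/3


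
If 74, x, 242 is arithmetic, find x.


AM = (74 + 242)/2 = 316/2 = 158

AM = 158


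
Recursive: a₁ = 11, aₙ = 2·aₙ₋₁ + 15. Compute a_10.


Computing step by step:
a_1 = 11
a_2 = 37
a_3 = 89
a_4 = 193
a_5 = 401
a_6 = 817
a_7 = 1649
a_8 = 3313
a_9 = 6641
a_10 = 13297


a_10 = 13297


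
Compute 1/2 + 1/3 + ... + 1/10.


Σₖ₌2^10 1/k = 1/2 + 1/3 + 1/4 + 1/5 + 1/6 + 1/7 + 1/8 + 1/9 + 1/10
= 4861/2520
≈ 1.929

Sum = 4861/2520 ≈ 1.929


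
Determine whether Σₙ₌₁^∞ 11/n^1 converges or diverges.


p-series test: Σ c/n^p converges if p > 1, diverges if p ≤ 1 (constant c > 0 doesn't affect convergence).
p = 1
1 ≤ 1 → DIVERGES

Diverges (p = 1 ≤ 1)


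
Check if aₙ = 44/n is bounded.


a₁ = 44, a₂ = 44/2, a₃ = 44/3, ...
0 < aₙ ≤ 44 for all n ≥ 1
Lower bound: 0, Upper bound: 44
The sequence IS bounded

Bounded (0 < aₙ ≤ 44)


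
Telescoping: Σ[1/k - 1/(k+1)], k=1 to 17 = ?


Telescoping: adjacent terms cancel.
= 1/1 - 1/18
= 1 - 1/18 = 17/18

Sum = 17/18


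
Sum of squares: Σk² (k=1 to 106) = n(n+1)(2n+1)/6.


n = 106
n(n+1)(2n+1)/6 = 106×107×213/6
= 2415846/6 = 402641

Σk² = 402641


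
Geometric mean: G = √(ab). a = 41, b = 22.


GM = √(41×22) = √902 = 30.0333

GM = 30.0333


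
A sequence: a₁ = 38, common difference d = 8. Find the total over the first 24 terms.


aₙ = 38 + (24-1)×8 = 222
Sₙ = n(a₁+aₙ)/2 = 24×(38+222)/2
= 24×260/2 = 3120

S_24 = 3120


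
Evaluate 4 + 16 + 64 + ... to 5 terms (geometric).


Sₙ = 4×(4^5 - 1)/(4 - 1)
= 4×(1024 - 1)/3
= 4×1023/3
= 1364

S_5 = 1364


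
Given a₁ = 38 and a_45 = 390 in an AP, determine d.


d = (aₙ - a₁)/(n-1)
= (390 - 38)/(45-1)
= 352/44 = 8

d = 8


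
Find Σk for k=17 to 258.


Σₖ₌17^258 k = Σₖ₌₁^258 k − Σₖ₌₁^16 k
= 258·259/2 − 16·17/2
= 33411 − 136 = 33275

Σk = 33275


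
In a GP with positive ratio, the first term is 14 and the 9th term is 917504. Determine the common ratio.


r^(n-1) = aₙ/a₁
r^8 = 917504/14 = 65536
r = 65536^(1/8)
= ±4; taking r > 0 gives r = 4

r = 4


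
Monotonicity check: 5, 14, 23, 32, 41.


Differences: 9, 9, 9, 9
All differences > 0 → strictly INCREASING

Monotonically increasing


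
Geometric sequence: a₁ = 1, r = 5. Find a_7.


aₙ = a₁·r^(n-1)
= 1×5^6
= 1×15625
= 15625

a_7 = 15625


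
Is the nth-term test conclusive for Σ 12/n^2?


lim(n→∞) 12/n^2 = 0
lim aₙ = 0 → nth-term test is INCONCLUSIVE
(Need other tests; this is actually a convergent p-series with p=2 > 1)

Inconclusive (lim aₙ = 0; need another test)


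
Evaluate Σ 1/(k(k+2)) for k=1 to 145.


1/(k(k+2)) = (1/2)·(1/k - 1/(k+2)) (partial fractions)
Telescoping: Σ = (1/2)·(1 + 1/2 - 1/146 - 1/147) = 7975/10731

Sum = 7975/10731


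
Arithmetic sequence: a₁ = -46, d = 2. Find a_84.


aₙ = a₁ + (n-1)d
= -46 + (84-1)×2
= -46 + 166
= 120

a_84 = 120


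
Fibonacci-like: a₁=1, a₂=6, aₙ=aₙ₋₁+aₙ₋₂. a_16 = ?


Computing iteratively: 1, 6, 7, 13, 20, 33, 53, 86, 139, 225, 364, 589, ...
a_16 = 4037

a_16 = 4037


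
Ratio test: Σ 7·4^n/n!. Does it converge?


aₙ = 7·4^n/n!
a_{n+1}/aₙ = 4^(n+1)/(n+1)! × n!/4^n  (constant 7 cancels)
= 4/(n+1)
L = lim(n→∞) 4/(n+1) = 0
L < 1 → series CONVERGES

Converges (ratio test: L = 0 < 1)


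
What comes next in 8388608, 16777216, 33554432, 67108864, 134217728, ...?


Pattern: powers of 2: 2ⁿ
Terms: 8388608, 16777216, 33554432, 67108864, 134217728
Next term = 268435456

Next term = 268435456


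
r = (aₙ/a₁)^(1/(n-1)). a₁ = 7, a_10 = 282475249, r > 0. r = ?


r^(n-1) = aₙ/a₁
r^9 = 282475249/7 = 40353607
r = 40353607^(1/9)
= 7

r = 7


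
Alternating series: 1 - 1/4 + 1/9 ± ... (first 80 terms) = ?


S = 1 - 1/4 + 1/9 - 1/16 + 1/25 - 1/36 + 1/49 - 1/64 ± ...
= 0.8224
(Full series converges to +π²/12 ≈ +0.8225)

S_80 = 0.8224


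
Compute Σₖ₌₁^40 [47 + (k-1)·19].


aₙ = 47 + (40-1)×19 = 788
Sₙ = n(a₁+aₙ)/2 = 40×(47+788)/2
= 40×835/2 = 16700

S_40 = 16700


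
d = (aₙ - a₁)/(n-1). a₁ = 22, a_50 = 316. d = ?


d = (aₙ - a₁)/(n-1)
= (316 - 22)/(50-1)
= 294/49 = 6

d = 6


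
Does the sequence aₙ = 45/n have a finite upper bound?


a₁ = 45, a₂ = 45/2, a₃ = 45/3, ...
0 < aₙ ≤ 45 for all n ≥ 1
Lower bound: 0, Upper bound: 45
The sequence IS bounded

Bounded (0 < aₙ ≤ 45)


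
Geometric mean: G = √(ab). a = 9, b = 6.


GM = √(9×6) = √54 = 7.3485

GM = 7.3485


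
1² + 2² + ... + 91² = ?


n = 91
n(n+1)(2n+1)/6 = 91×92×183/6
= 1532076/6 = 255346

Σk² = 255346


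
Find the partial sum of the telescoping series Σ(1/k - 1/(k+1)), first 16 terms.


Telescoping: adjacent terms cancel.
= 1/1 - 1/17
= 1 - 1/17 = 16/17

Sum = 16/17


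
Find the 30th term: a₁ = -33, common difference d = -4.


aₙ = a₁ + (n-1)d
= -33 + (30-1)×-4
= -33 - 116
= -149

a_30 = -149


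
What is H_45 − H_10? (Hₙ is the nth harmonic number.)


Σₖ₌11^45 1/k = 1/11 + 1/12 + 1/13 + ... + 1/45
= 13808926545210682009/9419588158802421600
≈ 1.466

Sum = 13808926545210682009/9419588158802421600 ≈ 1.466


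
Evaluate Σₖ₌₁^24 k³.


n(n+1)/2 = 24×25/2 = 300
Σk³ = 300² = 90000

Σk³ = 90000


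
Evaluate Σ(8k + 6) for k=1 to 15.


Σ(8k+6) = 8·Σk + 6·n
= 8·120 + 6·15
= 960 + 90 = 1050

Σ = 1050


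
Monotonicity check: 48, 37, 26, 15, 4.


Differences: -11, -11, -11, -11
All differences < 0 → strictly DECREASING

Monotonically decreasing


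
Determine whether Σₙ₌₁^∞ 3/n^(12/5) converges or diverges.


p-series test: Σ c/n^p converges if p > 1, diverges if p ≤ 1 (constant c > 0 doesn't affect convergence).
p = 12/5
12/5 > 1 → CONVERGES

Converges (p = 12/5 > 1)


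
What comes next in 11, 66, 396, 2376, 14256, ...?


Pattern: geometric (r=6)
Terms: 11, 66, 396, 2376, 14256
Next term = 85536

Next term = 85536


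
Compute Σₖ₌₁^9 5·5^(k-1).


Sₙ = 5×(5^9 - 1)/(5 - 1)
= 5×(1953125 - 1)/4
= 5×1953124/4
= 2441405

S_9 = 2441405


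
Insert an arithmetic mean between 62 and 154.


AM = (62 + 154)/2 = 216/2 = 108

AM = 108


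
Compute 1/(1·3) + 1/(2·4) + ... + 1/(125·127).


1/(k(k+2)) = (1/2)·(1/k - 1/(k+2)) (partial fractions)
Telescoping: Σ = (1/2)·(1 + 1/2 - 1/126 - 1/127) = 11875/16002

Sum = 11875/16002


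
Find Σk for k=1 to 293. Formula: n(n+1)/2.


n(n+1)/2 = 293×294/2 = 86142/2 = 43071

Σk = 43071


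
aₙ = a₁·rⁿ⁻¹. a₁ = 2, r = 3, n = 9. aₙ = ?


aₙ = a₁·r^(n-1)
= 2×3^8
= 2×6561
= 13122

a_9 = 13122


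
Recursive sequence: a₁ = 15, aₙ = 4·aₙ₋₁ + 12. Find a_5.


Computing step by step:
a_1 = 15
a_2 = 72
a_3 = 300
a_4 = 1212
a_5 = 4860


a_5 = 4860


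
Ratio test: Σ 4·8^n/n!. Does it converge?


aₙ = 4·8^n/n!
a_{n+1}/aₙ = 8^(n+1)/(n+1)! × n!/8^n  (constant 4 cancels)
= 8/(n+1)
L = lim(n→∞) 8/(n+1) = 0
L < 1 → series CONVERGES

Converges (ratio test: L = 0 < 1)


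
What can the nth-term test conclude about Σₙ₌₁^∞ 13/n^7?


lim(n→∞) 13/n^7 = 0
lim aₙ = 0 → nth-term test is INCONCLUSIVE
(Need other tests; this is actually a convergent p-series with p=7 > 1)

Inconclusive (lim aₙ = 0; need another test)


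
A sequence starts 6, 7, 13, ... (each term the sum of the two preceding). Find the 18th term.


Computing iteratively: 6, 7, 13, 20, 33, 53, 86, 139, 225, 364, 589, 953, ...
a_18 = 17101

a_18 = 17101


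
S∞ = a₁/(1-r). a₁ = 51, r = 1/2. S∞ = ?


S∞ = a₁/(1-r) = 51/(1 - 1/2)
= 51/(1/2)
= 102

S∞ = 102


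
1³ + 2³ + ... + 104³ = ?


n(n+1)/2 = 104×105/2 = 5460
Σk³ = 5460² = 29811600

Σk³ = 29811600


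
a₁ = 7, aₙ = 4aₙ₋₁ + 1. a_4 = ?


Computing step by step:
a_1 = 7
a_2 = 29
a_3 = 117
a_4 = 469


a_4 = 469


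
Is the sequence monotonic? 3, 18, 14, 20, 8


Differences: 15, -4, 6, -12
Difference at position 1 is +15 (> 0) but position 2 is -4 (< 0) — sequence both rises and falls
→ NOT monotonic

Not monotonic


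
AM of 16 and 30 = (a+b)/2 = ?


AM = (16 + 30)/2 = 46/2 = 23

AM = 23


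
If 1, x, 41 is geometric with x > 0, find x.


GM = √(1×41) = √41 = 6.4031

GM = 6.4031


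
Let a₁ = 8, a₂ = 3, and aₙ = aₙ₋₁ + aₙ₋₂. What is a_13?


Computing iteratively: 8, 3, 11, 14, 25, 39, 64, 103, 167, 270, 437, 707, ...
a_13 = 1144

a_13 = 1144


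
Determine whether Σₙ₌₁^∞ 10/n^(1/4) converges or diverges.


p-series test: Σ c/n^p converges if p > 1, diverges if p ≤ 1 (constant c > 0 doesn't affect convergence).
p = 1/4
1/4 ≤ 1 → DIVERGES

Diverges (p = 1/4 ≤ 1)


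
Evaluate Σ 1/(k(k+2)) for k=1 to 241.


1/(k(k+2)) = (1/2)·(1/k - 1/(k+2)) (partial fractions)
Telescoping: Σ = (1/2)·(1 + 1/2 - 1/242 - 1/243) = 21931/29403

Sum = 21931/29403


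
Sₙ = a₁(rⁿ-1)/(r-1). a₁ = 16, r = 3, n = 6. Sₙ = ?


Sₙ = 16×(3^6 - 1)/(3 - 1)
= 16×(729 - 1)/2
= 16×728/2
= 5824

S_6 = 5824


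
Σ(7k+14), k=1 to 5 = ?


Σ(7k+14) = 7·Σk + 14·n
= 7·15 + 14·5
= 105 + 70 = 175

Σ = 175


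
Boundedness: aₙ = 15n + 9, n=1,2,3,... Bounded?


aₙ = 15n + 9 → as n→∞, aₙ→∞
No finite upper bound exists
The sequence is UNBOUNDED

Unbounded (aₙ → ∞ as n → ∞)


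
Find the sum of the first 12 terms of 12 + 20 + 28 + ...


aₙ = 12 + (12-1)×8 = 100
Sₙ = n(a₁+aₙ)/2 = 12×(12+100)/2
= 12×112/2 = 672

S_12 = 672


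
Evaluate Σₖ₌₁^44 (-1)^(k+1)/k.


S = 1 - 1/2 + 1/3 - 1/4 + 1/5 - 1/6 + 1/7 - 1/8 ± ...
= 0.6819
(Full series converges to +ln(2) ≈ +0.6931)

S_44 = 0.6819


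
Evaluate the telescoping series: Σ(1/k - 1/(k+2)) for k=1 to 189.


Telescoping with gap 2: two head and two tail terms survive.
= (1 + 1/2) - (1/190 + 1/191)
= 3/2 - 1/190 - 1/191 = 27027/18145

Sum = 27027/18145


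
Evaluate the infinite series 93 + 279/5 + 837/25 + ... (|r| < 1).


S∞ = a₁/(1-r) = 93/(1 - 3/5)
= 93/(2/5)
= 465/2

S∞ = 465/2


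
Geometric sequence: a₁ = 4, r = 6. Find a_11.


aₙ = a₁·r^(n-1)
= 4×6^10
= 4×60466176
= 241864704

a_11 = 241864704


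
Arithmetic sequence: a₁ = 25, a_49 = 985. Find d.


d = (aₙ - a₁)/(n-1)
= (985 - 25)/(49-1)
= 960/48 = 20

d = 20


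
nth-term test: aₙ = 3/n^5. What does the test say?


lim(n→∞) 3/n^5 = 0
lim aₙ = 0 → nth-term test is INCONCLUSIVE
(Need other tests; this is actually a convergent p-series with p=5 > 1)

Inconclusive (lim aₙ = 0; need another test)


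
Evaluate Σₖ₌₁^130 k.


n(n+1)/2 = 130×131/2 = 17030/2 = 8515

Σk = 8515


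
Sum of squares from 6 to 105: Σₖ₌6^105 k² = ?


Σₖ₌6^105 k² = Σₖ₌₁^105 k² − Σₖ₌₁^5 k²
= 105·106·211/6 − 5·6·11/6
= 391405 − 55 = 391350

Σk² = 391350


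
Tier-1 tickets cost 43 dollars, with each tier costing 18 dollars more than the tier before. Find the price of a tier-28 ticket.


aₙ = a₁ + (n-1)d
= 43 + (28-1)×18
= 43 + 486
= 529

a_28 = 529


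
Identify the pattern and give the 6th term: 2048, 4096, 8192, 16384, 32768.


Pattern: powers of 2: 2ⁿ
Terms: 2048, 4096, 8192, 16384, 32768
Next term = 65536

Next term = 65536


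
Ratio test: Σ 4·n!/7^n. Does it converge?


aₙ = 4·n!/7^n
a_{n+1}/aₙ = (n+1)!/7^(n+1) × 7^n/n!  (constant 4 cancels)
= (n+1)/7
L = lim(n→∞) (n+1)/7 = ∞
L > 1 → series DIVERGES

Diverges (ratio test: L = ∞ > 1)


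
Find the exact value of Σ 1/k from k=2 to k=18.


Σₖ₌2^18 1/k = 1/2 + 1/3 + 1/4 + ... + 1/18
= 10190221/4084080
≈ 2.4951

Sum = 10190221/4084080 ≈ 2.4951


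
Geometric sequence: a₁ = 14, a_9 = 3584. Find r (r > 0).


r^(n-1) = aₙ/a₁
r^8 = 3584/14 = 256
r = 256^(1/8)
= ±2; taking r > 0 gives r = 2

r = 2


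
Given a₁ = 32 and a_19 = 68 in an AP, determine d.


d = (aₙ - a₁)/(n-1)
= (68 - 32)/(19-1)
= 36/18 = 2

d = 2


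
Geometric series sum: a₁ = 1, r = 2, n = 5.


Sₙ = 1×(2^5 - 1)/(2 - 1)
= 1×(32 - 1)/1
= 1×31/1
= 31

S_5 = 31


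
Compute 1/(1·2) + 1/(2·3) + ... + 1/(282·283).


1/(k(k+1)) = 1/k - 1/(k+1) (partial fractions)
Telescoping: Σ = 1 - 1/283 = 282/283

Sum = 282/283


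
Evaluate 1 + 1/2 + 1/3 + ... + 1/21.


H_21 = 1/1 + 1/2 + 1/3 + ... + 1/21
= 18858053/5173168
≈ 3.6454

H_21 = 18858053/5173168 ≈ 3.6454


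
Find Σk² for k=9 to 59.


Σₖ₌9^59 k² = Σₖ₌₁^59 k² − Σₖ₌₁^8 k²
= 59·60·119/6 − 8·9·17/6
= 70210 − 204 = 70006

Σk² = 70006


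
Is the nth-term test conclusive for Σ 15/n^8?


lim(n→∞) 15/n^8 = 0
lim aₙ = 0 → nth-term test is INCONCLUSIVE
(Need other tests; this is actually a convergent p-series with p=8 > 1)

Inconclusive (lim aₙ = 0; need another test)


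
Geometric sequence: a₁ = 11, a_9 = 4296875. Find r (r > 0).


r^(n-1) = aₙ/a₁
r^8 = 4296875/11 = 390625
r = 390625^(1/8)
= ±5; taking r > 0 gives r = 5

r = 5


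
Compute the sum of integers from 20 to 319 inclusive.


Σₖ₌20^319 k = Σₖ₌₁^319 k − Σₖ₌₁^19 k
= 319·320/2 − 19·20/2
= 51040 − 190 = 50850

Σk = 50850


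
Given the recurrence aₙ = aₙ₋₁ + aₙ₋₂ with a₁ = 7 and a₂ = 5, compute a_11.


Computing iteratively: 7, 5, 12, 17, 29, 46, 75, 121, 196, 317, 513
a_11 = 513

a_11 = 513


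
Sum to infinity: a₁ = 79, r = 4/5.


S∞ = a₁/(1-r) = 79/(1 - 4/5)
= 79/(1/5)
= 395

S∞ = 395


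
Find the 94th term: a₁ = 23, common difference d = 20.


aₙ = a₁ + (n-1)d
= 23 + (94-1)×20
= 23 + 1860
= 1883

a_94 = 1883


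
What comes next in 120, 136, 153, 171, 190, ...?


Pattern: triangular numbers: n(n+1)/2
Terms: 120, 136, 153, 171, 190
Next term = 210

Next term = 210


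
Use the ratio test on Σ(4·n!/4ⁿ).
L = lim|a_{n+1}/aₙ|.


aₙ = 4·n!/4^n
a_{n+1}/aₙ = (n+1)!/4^(n+1) × 4^n/n!  (constant 4 cancels)
= (n+1)/4
L = lim(n→∞) (n+1)/4 = ∞
L > 1 → series DIVERGES

Diverges (ratio test: L = ∞ > 1)


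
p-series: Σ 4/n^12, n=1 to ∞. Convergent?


p-series test: Σ c/n^p converges if p > 1, diverges if p ≤ 1 (constant c > 0 doesn't affect convergence).
p = 12
12 > 1 → CONVERGES

Converges (p = 12 > 1)


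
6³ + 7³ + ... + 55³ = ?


Σₖ₌6^55 k³ = [55·56/2]² − [5·6/2]²
= 2371600 − 225 = 2371375

Σk³ = 2371375


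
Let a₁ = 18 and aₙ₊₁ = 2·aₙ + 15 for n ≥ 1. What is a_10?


Computing step by step:
a_1 = 18
a_2 = 51
a_3 = 117
a_4 = 249
a_5 = 513
a_6 = 1041
a_7 = 2097
a_8 = 4209
a_9 = 8433
a_10 = 16881


a_10 = 16881


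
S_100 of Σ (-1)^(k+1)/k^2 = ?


S = 1 - 1/4 + 1/9 - 1/16 + 1/25 - 1/36 + 1/49 - 1/64 ± ...
= 0.8224
(Full series converges to +π²/12 ≈ +0.8225)

S_100 = 0.8224


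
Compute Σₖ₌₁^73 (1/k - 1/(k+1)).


Telescoping: adjacent terms cancel.
= 1/1 - 1/74
= 1 - 1/74 = 73/74

Sum = 73/74


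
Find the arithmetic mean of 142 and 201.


AM = (142 + 201)/2 = 343/2 = 171.5

AM = 171.5


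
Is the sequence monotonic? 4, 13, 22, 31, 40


Differences: 9, 9, 9, 9
All differences > 0 → strictly INCREASING

Monotonically increasing


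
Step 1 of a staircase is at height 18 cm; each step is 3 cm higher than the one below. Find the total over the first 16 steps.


aₙ = 18 + (16-1)×3 = 63
Sₙ = n(a₁+aₙ)/2 = 16×(18+63)/2
= 16×81/2 = 648

S_16 = 648


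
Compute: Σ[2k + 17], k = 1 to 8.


Σ(2k+17) = 2·Σk + 17·n
= 2·36 + 17·8
= 72 + 136 = 208

Σ = 208


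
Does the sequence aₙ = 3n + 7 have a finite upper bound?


aₙ = 3n + 7 → as n→∞, aₙ→∞
No finite upper bound exists
The sequence is UNBOUNDED

Unbounded (aₙ → ∞ as n → ∞)


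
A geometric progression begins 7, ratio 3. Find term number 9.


aₙ = a₁·r^(n-1)
= 7×3^8
= 7×6561
= 45927

a_9 = 45927


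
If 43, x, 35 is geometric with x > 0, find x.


GM = √(43×35) = √1505 = 38.7943

GM = 38.7943


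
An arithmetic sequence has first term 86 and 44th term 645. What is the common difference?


d = (aₙ - a₁)/(n-1)
= (645 - 86)/(44-1)
= 559/43 = 13

d = 13


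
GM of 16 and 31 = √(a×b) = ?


GM = √(16×31) = √496 = 22.2711

GM = 22.2711


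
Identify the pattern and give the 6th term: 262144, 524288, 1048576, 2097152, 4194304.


Pattern: powers of 2: 2ⁿ
Terms: 262144, 524288, 1048576, 2097152, 4194304
Next term = 8388608

Next term = 8388608


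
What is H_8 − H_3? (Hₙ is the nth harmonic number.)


Σₖ₌4^8 1/k = 1/4 + 1/5 + 1/6 + 1/7 + 1/8
= 743/840
≈ 0.8845

Sum = 743/840 ≈ 0.8845


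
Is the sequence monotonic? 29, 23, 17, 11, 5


Differences: -6, -6, -6, -6
All differences < 0 → strictly DECREASING

Monotonically decreasing


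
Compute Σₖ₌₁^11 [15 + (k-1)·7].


aₙ = 15 + (11-1)×7 = 85
Sₙ = n(a₁+aₙ)/2 = 11×(15+85)/2
= 11×100/2 = 550

S_11 = 550


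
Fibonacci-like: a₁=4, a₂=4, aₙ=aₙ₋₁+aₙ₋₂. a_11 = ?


Computing iteratively: 4, 4, 8, 12, 20, 32, 52, 84, 136, 220, 356
a_11 = 356

a_11 = 356


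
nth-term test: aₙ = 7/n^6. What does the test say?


lim(n→∞) 7/n^6 = 0
lim aₙ = 0 → nth-term test is INCONCLUSIVE
(Need other tests; this is actually a convergent p-series with p=6 > 1)

Inconclusive (lim aₙ = 0; need another test)


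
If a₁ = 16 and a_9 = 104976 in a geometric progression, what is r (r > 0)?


r^(n-1) = aₙ/a₁
r^8 = 104976/16 = 6561
r = 6561^(1/8)
= ±3; taking r > 0 gives r = 3

r = 3


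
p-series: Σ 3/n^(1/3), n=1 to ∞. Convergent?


p-series test: Σ c/n^p converges if p > 1, diverges if p ≤ 1 (constant c > 0 doesn't affect convergence).
p = 1/3
1/3 ≤ 1 → DIVERGES

Diverges (p = 1/3 ≤ 1)


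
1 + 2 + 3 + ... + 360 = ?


n(n+1)/2 = 360×361/2 = 129960/2 = 64980

Σk = 64980


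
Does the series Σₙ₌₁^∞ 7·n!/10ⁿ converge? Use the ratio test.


aₙ = 7·n!/10^n
a_{n+1}/aₙ = (n+1)!/10^(n+1) × 10^n/n!  (constant 7 cancels)
= (n+1)/10
L = lim(n→∞) (n+1)/10 = ∞
L > 1 → series DIVERGES

Diverges (ratio test: L = ∞ > 1)


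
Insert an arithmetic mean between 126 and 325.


AM = (126 + 325)/2 = 451/2 = 225.5

AM = 225.5


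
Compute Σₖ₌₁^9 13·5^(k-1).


Sₙ = 13×(5^9 - 1)/(5 - 1)
= 13×(1953125 - 1)/4
= 13×1953124/4
= 6347653

S_9 = 6347653


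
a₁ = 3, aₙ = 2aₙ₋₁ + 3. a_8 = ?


Computing step by step:
a_1 = 3
a_2 = 9
a_3 = 21
a_4 = 45
a_5 = 93
a_6 = 189
a_7 = 381
a_8 = 765


a_8 = 765


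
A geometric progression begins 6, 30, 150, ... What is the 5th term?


aₙ = a₁·r^(n-1)
= 6×5^4
= 6×625
= 3750

a_5 = 3750


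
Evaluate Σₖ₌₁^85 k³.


n(n+1)/2 = 85×86/2 = 3655
Σk³ = 3655² = 13359025

Σk³ = 13359025


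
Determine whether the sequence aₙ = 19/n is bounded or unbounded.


a₁ = 19, a₂ = 19/2, a₃ = 19/3, ...
0 < aₙ ≤ 19 for all n ≥ 1
Lower bound: 0, Upper bound: 19
The sequence IS bounded

Bounded (0 < aₙ ≤ 19)


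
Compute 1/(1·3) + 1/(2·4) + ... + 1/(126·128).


1/(k(k+2)) = (1/2)·(1/k - 1/(k+2)) (partial fractions)
Telescoping: Σ = (1/2)·(1 + 1/2 - 1/127 - 1/128) = 24129/32512

Sum = 24129/32512


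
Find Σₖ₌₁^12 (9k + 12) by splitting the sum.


Σ(9k+12) = 9·Σk + 12·n
= 9·78 + 12·12
= 702 + 144 = 846

Σ = 846


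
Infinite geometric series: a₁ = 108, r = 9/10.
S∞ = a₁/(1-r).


S∞ = a₁/(1-r) = 108/(1 - 9/10)
= 108/(1/10)
= 1080

S∞ = 1080


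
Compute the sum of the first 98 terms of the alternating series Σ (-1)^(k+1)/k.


S = 1 - 1/2 + 1/3 - 1/4 + 1/5 - 1/6 + 1/7 - 1/8 ± ...
= 0.6881
(Full series converges to +ln(2) ≈ +0.6931)

S_98 = 0.6881


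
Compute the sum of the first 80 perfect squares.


n = 80
n(n+1)(2n+1)/6 = 80×81×161/6
= 1043280/6 = 173880

Σk² = 173880


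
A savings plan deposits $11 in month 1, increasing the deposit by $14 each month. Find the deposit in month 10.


aₙ = a₁ + (n-1)d
= 11 + (10-1)×14
= 11 + 126
= 137

a_10 = 137


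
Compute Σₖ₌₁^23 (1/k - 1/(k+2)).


Telescoping with gap 2: two head and two tail terms survive.
= (1 + 1/2) - (1/24 + 1/25)
= 3/2 - 1/24 - 1/25 = 851/600

Sum = 851/600


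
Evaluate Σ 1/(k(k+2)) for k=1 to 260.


1/(k(k+2)) = (1/2)·(1/k - 1/(k+2)) (partial fractions)
Telescoping: Σ = (1/2)·(1 + 1/2 - 1/261 - 1/262) = 51025/68382

Sum = 51025/68382


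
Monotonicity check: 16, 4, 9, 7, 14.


Differences: -12, 5, -2, 7
Difference at position 2 is +5 (> 0) but position 1 is -12 (< 0) — sequence both rises and falls
→ NOT monotonic

Not monotonic


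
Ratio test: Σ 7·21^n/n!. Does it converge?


aₙ = 7·21^n/n!
a_{n+1}/aₙ = 21^(n+1)/(n+1)! × n!/21^n  (constant 7 cancels)
= 21/(n+1)
L = lim(n→∞) 21/(n+1) = 0
L < 1 → series CONVERGES

Converges (ratio test: L = 0 < 1)


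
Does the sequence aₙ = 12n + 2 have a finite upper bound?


aₙ = 12n + 2 → as n→∞, aₙ→∞
No finite upper bound exists
The sequence is UNBOUNDED

Unbounded (aₙ → ∞ as n → ∞)


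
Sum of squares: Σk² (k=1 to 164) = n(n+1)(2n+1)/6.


n = 164
n(n+1)(2n+1)/6 = 164×165×329/6
= 8902740/6 = 1483790

Σk² = 1483790


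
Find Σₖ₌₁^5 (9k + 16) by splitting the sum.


Σ(9k+16) = 9·Σk + 16·n
= 9·15 + 16·5
= 135 + 80 = 215

Σ = 215


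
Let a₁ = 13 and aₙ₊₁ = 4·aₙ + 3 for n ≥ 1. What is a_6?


Computing step by step:
a_1 = 13
a_2 = 55
a_3 = 223
a_4 = 895
a_5 = 3583
a_6 = 14335


a_6 = 14335


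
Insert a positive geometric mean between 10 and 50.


GM = √(10×50) = √500 = 22.3607

GM = 22.3607


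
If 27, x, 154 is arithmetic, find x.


AM = (27 + 154)/2 = 181/2 = 90.5

AM = 90.5


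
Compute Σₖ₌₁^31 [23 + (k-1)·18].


aₙ = 23 + (31-1)×18 = 563
Sₙ = n(a₁+aₙ)/2 = 31×(23+563)/2
= 31×586/2 = 9083

S_31 = 9083


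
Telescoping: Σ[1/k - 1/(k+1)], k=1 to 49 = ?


Telescoping: adjacent terms cancel.
= 1/1 - 1/50
= 1 - 1/50 = 49/50

Sum = 49/50


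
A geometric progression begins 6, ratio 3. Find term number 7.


aₙ = a₁·r^(n-1)
= 6×3^6
= 6×729
= 4374

a_7 = 4374


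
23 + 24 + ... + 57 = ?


Σₖ₌23^57 k = Σₖ₌₁^57 k − Σₖ₌₁^22 k
= 57·58/2 − 22·23/2
= 1653 − 253 = 1400

Σk = 1400


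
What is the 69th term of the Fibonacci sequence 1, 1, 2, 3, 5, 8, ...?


Fibonacci sequence: 1, 1, 2, 3, 5, 8, 13, 21, 34, 55, 89, ...
F(69) = 117669030460994

F(69) = 117669030460994


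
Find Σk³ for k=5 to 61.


Σₖ₌5^61 k³ = [61·62/2]² − [4·5/2]²
= 3575881 − 100 = 3575781

Σk³ = 3575781


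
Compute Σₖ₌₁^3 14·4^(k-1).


Sₙ = 14×(4^3 - 1)/(4 - 1)
= 14×(64 - 1)/3
= 14×63/3
= 294

S_3 = 294


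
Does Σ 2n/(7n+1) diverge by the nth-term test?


lim(n→∞) 2n/(7n+1) = 2/7 = 2/7  (divide numerator and denominator by n)
lim aₙ = 2/7 ≠ 0 → series DIVERGES

Diverges (lim aₙ = 2/7 ≠ 0)


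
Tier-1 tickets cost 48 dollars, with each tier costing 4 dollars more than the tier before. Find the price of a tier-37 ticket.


aₙ = a₁ + (n-1)d
= 48 + (37-1)×4
= 48 + 144
= 192

a_37 = 192


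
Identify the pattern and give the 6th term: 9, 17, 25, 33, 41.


Pattern: arithmetic (d=8)
Terms: 9, 17, 25, 33, 41
Next term = 49

Next term = 49


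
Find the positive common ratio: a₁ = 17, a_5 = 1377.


r^(n-1) = aₙ/a₁
r^4 = 1377/17 = 81
r = 81^(1/4)
= ±3; taking r > 0 gives r = 3

r = 3


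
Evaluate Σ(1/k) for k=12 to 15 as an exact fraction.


Σₖ₌12^15 1/k = 1/12 + 1/13 + 1/14 + 1/15
= 543/1820
≈ 0.2984

Sum = 543/1820 ≈ 0.2984


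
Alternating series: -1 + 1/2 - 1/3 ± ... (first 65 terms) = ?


S = -1 + 1/2 - 1/3 + 1/4 - 1/5 + 1/6 - 1/7 + 1/8 ± ...
= -0.7008
(Full series converges to -ln(2) ≈ -0.6931)

S_65 = -0.7008


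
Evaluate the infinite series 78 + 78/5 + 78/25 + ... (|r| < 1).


S∞ = a₁/(1-r) = 78/(1 - 1/5)
= 78/(4/5)
= 195/2

S∞ = 195/2


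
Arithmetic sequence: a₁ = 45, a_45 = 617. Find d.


d = (aₙ - a₁)/(n-1)
= (617 - 45)/(45-1)
= 572/44 = 13

d = 13


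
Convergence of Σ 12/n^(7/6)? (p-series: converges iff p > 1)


p-series test: Σ c/n^p converges if p > 1, diverges if p ≤ 1 (constant c > 0 doesn't affect convergence).
p = 7/6
7/6 > 1 → CONVERGES

Converges (p = 7/6 > 1)


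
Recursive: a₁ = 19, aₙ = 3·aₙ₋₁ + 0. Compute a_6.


Computing step by step:
a_1 = 19
a_2 = 57
a_3 = 171
a_4 = 513
a_5 = 1539
a_6 = 4617


a_6 = 4617


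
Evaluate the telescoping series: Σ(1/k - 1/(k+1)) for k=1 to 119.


Telescoping: adjacent terms cancel.
= 1/1 - 1/120
= 1 - 1/120 = 119/120

Sum = 119/120


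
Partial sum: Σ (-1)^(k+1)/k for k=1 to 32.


S = 1 - 1/2 + 1/3 - 1/4 + 1/5 - 1/6 + 1/7 - 1/8 ± ...
= 0.6778
(Full series converges to +ln(2) ≈ +0.6931)

S_32 = 0.6778


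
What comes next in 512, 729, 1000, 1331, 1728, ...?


Pattern: perfect cubes: n³
Terms: 512, 729, 1000, 1331, 1728
Next term = 2197

Next term = 2197


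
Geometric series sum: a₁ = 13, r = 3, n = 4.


Sₙ = 13×(3^4 - 1)/(3 - 1)
= 13×(81 - 1)/2
= 13×80/2
= 520

S_4 = 520


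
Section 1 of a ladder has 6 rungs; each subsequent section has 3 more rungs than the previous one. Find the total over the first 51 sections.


aₙ = 6 + (51-1)×3 = 156
Sₙ = n(a₁+aₙ)/2 = 51×(6+156)/2
= 51×162/2 = 4131

S_51 = 4131


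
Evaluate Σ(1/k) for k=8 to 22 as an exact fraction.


Σₖ₌8^22 1/k = 1/8 + 1/9 + 1/10 + ... + 1/22
= 28399557/25865840
≈ 1.098

Sum = 28399557/25865840 ≈ 1.098


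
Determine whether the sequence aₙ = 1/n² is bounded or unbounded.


a₁ = 1, a₂ = 1/4, a₃ = 1/9, ...
0 < aₙ ≤ 1 for all n ≥ 1
The sequence IS bounded

Bounded (0 < aₙ ≤ 1)


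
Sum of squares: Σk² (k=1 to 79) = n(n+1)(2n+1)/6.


n = 79
n(n+1)(2n+1)/6 = 79×80×159/6
= 1004880/6 = 167480

Σk² = 167480


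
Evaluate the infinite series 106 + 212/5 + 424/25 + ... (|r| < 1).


S∞ = a₁/(1-r) = 106/(1 - 2/5)
= 106/(3/5)
= 530/3

S∞ = 530/3


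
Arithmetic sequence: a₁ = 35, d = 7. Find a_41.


aₙ = a₁ + (n-1)d
= 35 + (41-1)×7
= 35 + 280
= 315

a_41 = 315


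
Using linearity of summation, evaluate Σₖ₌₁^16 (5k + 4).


Σ(5k+4) = 5·Σk + 4·n
= 5·136 + 4·16
= 680 + 64 = 744

Σ = 744


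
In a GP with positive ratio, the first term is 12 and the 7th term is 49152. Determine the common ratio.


r^(n-1) = aₙ/a₁
r^6 = 49152/12 = 4096
r = 4096^(1/6)
= ±4; taking r > 0 gives r = 4

r = 4


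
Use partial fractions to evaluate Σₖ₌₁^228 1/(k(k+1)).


1/(k(k+1)) = 1/k - 1/(k+1) (partial fractions)
Telescoping: Σ = 1 - 1/229 = 228/229

Sum = 228/229


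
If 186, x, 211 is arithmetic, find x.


AM = (186 + 211)/2 = 397/2 = 198.5

AM = 198.5


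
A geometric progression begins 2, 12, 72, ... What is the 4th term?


aₙ = a₁·r^(n-1)
= 2×6^3
= 2×216
= 432

a_4 = 432


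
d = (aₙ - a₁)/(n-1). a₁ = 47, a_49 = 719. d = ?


d = (aₙ - a₁)/(n-1)
= (719 - 47)/(49-1)
= 672/48 = 14

d = 14


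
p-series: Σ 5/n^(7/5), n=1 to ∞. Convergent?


p-series test: Σ c/n^p converges if p > 1, diverges if p ≤ 1 (constant c > 0 doesn't affect convergence).
p = 7/5
7/5 > 1 → CONVERGES

Converges (p = 7/5 > 1)


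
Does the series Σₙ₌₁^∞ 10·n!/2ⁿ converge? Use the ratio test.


aₙ = 10·n!/2^n
a_{n+1}/aₙ = (n+1)!/2^(n+1) × 2^n/n!  (constant 10 cancels)
= (n+1)/2
L = lim(n→∞) (n+1)/2 = ∞
L > 1 → series DIVERGES

Diverges (ratio test: L = ∞ > 1)


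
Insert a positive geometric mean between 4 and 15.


GM = √(4×15) = √60 = 7.746

GM = 7.746


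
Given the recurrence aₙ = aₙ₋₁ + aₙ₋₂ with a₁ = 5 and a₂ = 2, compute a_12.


Computing iteratively: 5, 2, 7, 9, 16, 25, 41, 66, 107, 173, 280, 453
a_12 = 453

a_12 = 453


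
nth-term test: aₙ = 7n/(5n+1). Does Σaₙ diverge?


lim(n→∞) 7n/(5n+1) = 7/5 = 7/5  (divide numerator and denominator by n)
lim aₙ = 7/5 ≠ 0 → series DIVERGES

Diverges (lim aₙ = 7/5 ≠ 0)


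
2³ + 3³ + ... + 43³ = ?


Σₖ₌2^43 k³ = [43·44/2]² − [1·2/2]²
= 894916 − 1 = 894915

Σk³ = 894915


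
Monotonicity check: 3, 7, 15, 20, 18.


Differences: 4, 8, 5, -2
Difference at position 1 is +4 (> 0) but position 4 is -2 (< 0) — sequence both rises and falls
→ NOT monotonic

Not monotonic


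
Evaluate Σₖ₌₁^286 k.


n(n+1)/2 = 286×287/2 = 82082/2 = 41041

Σk = 41041


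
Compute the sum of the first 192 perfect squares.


n = 192
n(n+1)(2n+1)/6 = 192×193×385/6
= 14266560/6 = 2377760

Σk² = 2377760


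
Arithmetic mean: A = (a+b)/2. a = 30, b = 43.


AM = (30 + 43)/2 = 73/2 = 36.5

AM = 36.5


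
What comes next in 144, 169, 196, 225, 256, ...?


Pattern: perfect squares: n²
Terms: 144, 169, 196, 225, 256
Next term = 289

Next term = 289


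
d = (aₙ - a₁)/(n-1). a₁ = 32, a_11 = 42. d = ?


d = (aₙ - a₁)/(n-1)
= (42 - 32)/(11-1)
= 10/10 = 1

d = 1


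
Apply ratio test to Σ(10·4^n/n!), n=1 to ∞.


aₙ = 10·4^n/n!
a_{n+1}/aₙ = 4^(n+1)/(n+1)! × n!/4^n  (constant 10 cancels)
= 4/(n+1)
L = lim(n→∞) 4/(n+1) = 0
L < 1 → series CONVERGES

Converges (ratio test: L = 0 < 1)
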